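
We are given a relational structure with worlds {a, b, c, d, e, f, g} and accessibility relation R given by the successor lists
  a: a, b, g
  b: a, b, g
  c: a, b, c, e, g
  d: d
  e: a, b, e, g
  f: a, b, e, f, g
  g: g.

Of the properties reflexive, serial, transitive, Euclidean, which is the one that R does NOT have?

Reflexive: yes — every world is R-related to itself.
Serial: yes — every world has a successor (e.g. a R a).
Transitive: yes — every two-step R-path is closed by a direct edge.
Euclidean: no — a R g and a R b, but not g R b.
Only Euclidean fails.

Euclidean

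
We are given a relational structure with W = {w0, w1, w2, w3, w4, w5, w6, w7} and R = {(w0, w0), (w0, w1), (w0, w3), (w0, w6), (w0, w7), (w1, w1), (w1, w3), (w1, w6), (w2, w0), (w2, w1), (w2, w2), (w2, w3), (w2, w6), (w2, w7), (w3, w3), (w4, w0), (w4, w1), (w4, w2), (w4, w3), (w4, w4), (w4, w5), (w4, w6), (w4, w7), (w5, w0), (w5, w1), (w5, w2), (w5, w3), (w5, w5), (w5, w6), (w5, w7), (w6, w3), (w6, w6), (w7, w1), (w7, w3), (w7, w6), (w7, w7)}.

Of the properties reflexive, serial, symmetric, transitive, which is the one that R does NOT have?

Reflexive: yes — every world is R-related to itself.
Serial: yes — every world has a successor (e.g. w0 R w0).
Symmetric: no — w0 R w1 but not w1 R w0.
Transitive: yes — every two-step R-path is closed by a direct edge.
Only symmetric fails.

symmetric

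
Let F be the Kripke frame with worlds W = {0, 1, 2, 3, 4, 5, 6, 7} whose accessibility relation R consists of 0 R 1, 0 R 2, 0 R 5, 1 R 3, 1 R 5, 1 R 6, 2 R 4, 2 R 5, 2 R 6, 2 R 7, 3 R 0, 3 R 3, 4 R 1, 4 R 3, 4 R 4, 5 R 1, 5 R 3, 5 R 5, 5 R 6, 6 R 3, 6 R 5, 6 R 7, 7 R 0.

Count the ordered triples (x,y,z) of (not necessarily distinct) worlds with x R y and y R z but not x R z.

Enumerating: (0,1,3), (0,1,6), (0,2,4), (0,2,6), (0,2,7), (0,5,3), (0,5,6), (1,3,0), (1,5,1), (1,6,7), (2,4,1), (2,4,3), … and 19 more.
Total: 31.

31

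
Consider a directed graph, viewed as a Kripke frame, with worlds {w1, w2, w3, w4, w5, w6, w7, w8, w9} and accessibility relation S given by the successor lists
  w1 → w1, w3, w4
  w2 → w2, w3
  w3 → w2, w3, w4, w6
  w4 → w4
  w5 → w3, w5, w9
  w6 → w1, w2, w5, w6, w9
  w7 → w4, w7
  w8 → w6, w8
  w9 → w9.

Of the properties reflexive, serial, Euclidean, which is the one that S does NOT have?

Reflexive: yes — every world is S-related to itself.
Serial: yes — every world has a successor (e.g. w1 S w1).
Euclidean: no — w1 S w4 and w1 S w3, but not w4 S w3.
Only Euclidean fails.

Euclidean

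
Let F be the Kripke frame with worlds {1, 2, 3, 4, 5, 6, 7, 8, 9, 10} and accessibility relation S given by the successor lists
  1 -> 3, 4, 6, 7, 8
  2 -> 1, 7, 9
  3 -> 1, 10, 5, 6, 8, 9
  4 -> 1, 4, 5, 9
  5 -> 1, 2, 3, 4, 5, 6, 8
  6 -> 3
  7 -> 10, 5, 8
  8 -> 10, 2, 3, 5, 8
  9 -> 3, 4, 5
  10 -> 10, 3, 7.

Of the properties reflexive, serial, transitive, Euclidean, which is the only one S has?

serial

Reflexive: no — 1 is not related to itself.
Serial: yes — every world has a successor (e.g. 1 S 3).
Transitive: no — 1 S 3 and 3 S 10, but not 1 S 10.
Euclidean: no — 1 S 3 and 1 S 4, but not 3 S 4.
Only serial holds.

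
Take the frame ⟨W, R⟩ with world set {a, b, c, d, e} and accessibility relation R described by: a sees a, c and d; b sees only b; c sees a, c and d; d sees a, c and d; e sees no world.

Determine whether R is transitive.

Transitive: yes — every two-step R-path is closed by a direct edge.

Yes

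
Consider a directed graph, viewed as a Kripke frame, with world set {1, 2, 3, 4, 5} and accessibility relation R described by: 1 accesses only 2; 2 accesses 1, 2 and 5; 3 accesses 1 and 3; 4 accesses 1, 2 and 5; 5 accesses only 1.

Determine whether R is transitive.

Transitive: no — 1 R 2 and 2 R 5, but not 1 R 5.

No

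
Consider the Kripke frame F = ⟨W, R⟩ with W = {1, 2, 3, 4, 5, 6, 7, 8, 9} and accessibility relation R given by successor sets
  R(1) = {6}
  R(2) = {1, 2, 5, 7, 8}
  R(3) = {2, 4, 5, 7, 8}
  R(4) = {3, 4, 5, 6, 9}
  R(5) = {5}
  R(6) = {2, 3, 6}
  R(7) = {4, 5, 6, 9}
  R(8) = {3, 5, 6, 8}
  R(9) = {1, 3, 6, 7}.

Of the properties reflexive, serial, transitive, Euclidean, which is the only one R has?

Reflexive: no — 1 is not related to itself.
Serial: yes — every world has a successor (e.g. 1 R 6).
Transitive: no — 1 R 6 and 6 R 2, but not 1 R 2.
Euclidean: no — 2 R 1 and 2 R 5, but not 1 R 5.
Only serial holds.

serial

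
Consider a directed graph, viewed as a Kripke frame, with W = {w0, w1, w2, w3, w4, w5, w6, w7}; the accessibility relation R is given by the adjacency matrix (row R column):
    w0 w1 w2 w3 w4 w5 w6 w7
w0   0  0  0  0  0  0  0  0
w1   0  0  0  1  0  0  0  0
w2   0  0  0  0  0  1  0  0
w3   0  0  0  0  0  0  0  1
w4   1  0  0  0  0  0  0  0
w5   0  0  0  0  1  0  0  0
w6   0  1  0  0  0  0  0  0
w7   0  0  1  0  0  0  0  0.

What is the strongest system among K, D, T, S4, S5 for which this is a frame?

Serial (axiom D): no — w0 has no R-successor.
Reflexive (axiom T): no — w0 is not related to itself.
Transitive (axiom 4): no — w1 R w3 and w3 R w7, but not w1 R w7.
Euclidean (axiom 5): no — w1 R w3 and w1 R w3, but not w3 R w3.
So F validates K; D would additionally require R to be serial. The strongest is K.

K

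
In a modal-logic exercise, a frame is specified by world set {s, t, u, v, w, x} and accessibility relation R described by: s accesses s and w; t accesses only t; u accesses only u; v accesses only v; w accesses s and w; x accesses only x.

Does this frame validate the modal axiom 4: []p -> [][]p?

Axiom 4 corresponds to the accessibility relation being transitive.
Transitive: yes — every two-step R-path is closed by a direct edge.

Yes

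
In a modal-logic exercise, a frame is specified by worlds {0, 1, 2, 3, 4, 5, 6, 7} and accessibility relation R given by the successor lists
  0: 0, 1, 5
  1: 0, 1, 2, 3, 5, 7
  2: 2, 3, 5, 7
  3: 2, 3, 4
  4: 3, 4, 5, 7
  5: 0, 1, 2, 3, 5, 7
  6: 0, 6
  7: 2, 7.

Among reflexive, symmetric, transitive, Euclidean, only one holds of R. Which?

Reflexive: yes — every world is R-related to itself.
Symmetric: no — 1 R 2 but not 2 R 1.
Transitive: no — 0 R 1 and 1 R 2, but not 0 R 2.
Euclidean: no — 1 R 0 and 1 R 2, but not 0 R 2.
Only reflexive holds.

reflexive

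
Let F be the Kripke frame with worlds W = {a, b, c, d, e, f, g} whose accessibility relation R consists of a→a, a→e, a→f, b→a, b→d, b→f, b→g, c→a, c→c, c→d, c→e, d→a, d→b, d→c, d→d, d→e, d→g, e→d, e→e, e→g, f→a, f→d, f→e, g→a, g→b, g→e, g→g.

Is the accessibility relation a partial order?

Reflexive: no — b is not related to itself.
Transitive: no — a R e and e R d, but not a R d.
Antisymmetric: no — a R f and f R a with a ≠ f.
So R is not a partial order.

No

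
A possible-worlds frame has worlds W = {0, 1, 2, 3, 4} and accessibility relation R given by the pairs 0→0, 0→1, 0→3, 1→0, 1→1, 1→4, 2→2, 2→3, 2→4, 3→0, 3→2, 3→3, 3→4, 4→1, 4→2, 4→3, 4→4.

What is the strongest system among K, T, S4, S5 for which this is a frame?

T

Reflexive (axiom T): yes — every world is R-related to itself.
Transitive (axiom 4): no — 0 R 1 and 1 R 4, but not 0 R 4.
Euclidean (axiom 5): no — 0 R 1 and 0 R 3, but not 1 R 3.
So F validates K, T; S4 would additionally require R to be transitive. The strongest is T.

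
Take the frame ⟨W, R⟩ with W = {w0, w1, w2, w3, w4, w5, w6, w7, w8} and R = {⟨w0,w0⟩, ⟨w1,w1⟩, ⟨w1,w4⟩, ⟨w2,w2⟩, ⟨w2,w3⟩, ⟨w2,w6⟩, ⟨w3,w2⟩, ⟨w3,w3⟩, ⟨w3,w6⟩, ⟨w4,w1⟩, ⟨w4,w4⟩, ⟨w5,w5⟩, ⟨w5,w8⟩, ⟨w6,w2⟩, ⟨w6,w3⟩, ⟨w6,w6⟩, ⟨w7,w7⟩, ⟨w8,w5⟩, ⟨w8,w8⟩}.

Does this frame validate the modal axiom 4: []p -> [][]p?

The schema 4 characterises exactly the transitive frames.
Transitive: yes — every two-step R-path is closed by a direct edge.

Yes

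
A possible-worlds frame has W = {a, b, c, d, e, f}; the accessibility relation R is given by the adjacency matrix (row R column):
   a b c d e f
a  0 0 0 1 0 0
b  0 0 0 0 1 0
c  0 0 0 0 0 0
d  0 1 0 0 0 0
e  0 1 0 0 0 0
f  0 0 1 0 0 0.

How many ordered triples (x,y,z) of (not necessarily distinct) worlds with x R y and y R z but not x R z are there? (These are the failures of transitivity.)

4

Enumerating: (a,d,b), (b,e,b), (d,b,e), (e,b,e).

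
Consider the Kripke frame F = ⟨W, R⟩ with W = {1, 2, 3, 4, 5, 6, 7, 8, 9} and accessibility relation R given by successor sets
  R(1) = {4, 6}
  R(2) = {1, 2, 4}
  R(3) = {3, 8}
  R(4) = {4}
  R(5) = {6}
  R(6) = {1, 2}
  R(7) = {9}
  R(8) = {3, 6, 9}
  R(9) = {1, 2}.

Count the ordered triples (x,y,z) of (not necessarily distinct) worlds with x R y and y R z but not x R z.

Enumerating: (1,6,1), (1,6,2), (2,1,6), (3,8,6), (3,8,9), (5,6,1), (5,6,2), (6,1,4), (6,1,6), (6,2,4), (7,9,1), (7,9,2), … and 8 more.
Total: 20.

20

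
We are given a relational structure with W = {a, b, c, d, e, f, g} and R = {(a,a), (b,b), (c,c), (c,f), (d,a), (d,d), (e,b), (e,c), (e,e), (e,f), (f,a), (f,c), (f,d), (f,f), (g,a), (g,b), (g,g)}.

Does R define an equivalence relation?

Reflexive: yes — every world is R-related to itself.
Symmetric: no — d R a but not a R d.
Transitive: no — c R f and f R a, but not c R a.
So R is not an equivalence relation.

No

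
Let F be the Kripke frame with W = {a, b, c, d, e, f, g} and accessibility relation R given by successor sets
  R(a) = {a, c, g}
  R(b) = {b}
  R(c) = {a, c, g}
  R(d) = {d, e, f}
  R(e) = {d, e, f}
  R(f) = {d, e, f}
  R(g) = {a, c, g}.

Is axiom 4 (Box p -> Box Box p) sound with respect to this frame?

By correspondence theory, 4 is valid on a frame iff R is transitive.
Transitive: yes — every two-step R-path is closed by a direct edge.

Yes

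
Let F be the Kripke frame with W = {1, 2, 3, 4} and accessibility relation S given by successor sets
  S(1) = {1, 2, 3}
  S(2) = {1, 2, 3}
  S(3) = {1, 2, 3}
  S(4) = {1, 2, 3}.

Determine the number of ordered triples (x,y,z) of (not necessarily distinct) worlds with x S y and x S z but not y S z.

S is Euclidean; there are no such tuples.

0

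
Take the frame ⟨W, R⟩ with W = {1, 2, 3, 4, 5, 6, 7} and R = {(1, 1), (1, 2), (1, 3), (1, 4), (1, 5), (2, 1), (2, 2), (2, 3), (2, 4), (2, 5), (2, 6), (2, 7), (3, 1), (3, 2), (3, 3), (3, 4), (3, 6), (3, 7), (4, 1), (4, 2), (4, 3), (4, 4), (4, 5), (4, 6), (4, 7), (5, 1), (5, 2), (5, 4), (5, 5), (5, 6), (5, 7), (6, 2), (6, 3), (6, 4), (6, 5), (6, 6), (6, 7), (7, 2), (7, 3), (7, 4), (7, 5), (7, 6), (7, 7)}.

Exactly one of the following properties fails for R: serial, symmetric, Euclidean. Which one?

Euclidean

Serial: yes — every world has a successor (e.g. 1 R 1).
Symmetric: yes — every pair in R has its reverse in R.
Euclidean: no — 1 R 3 and 1 R 5, but not 3 R 5.
Only Euclidean fails.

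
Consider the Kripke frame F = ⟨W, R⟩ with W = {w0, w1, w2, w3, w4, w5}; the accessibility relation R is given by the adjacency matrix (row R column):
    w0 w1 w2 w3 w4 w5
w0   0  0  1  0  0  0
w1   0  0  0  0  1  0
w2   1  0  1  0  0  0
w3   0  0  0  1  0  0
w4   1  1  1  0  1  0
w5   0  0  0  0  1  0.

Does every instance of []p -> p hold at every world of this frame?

No

The schema T characterises exactly the reflexive frames.
Reflexive: no — w0 is not related to itself.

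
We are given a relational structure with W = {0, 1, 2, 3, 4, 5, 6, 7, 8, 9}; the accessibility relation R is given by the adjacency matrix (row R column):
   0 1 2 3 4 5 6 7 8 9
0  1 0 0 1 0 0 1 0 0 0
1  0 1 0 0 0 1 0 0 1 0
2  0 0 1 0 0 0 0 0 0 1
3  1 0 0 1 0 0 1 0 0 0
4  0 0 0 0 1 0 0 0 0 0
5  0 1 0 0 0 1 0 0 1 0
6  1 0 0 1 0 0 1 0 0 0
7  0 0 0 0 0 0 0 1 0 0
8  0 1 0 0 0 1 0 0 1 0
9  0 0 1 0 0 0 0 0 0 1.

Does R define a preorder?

Reflexive: yes — every world is R-related to itself.
Transitive: yes — every two-step R-path is closed by a direct edge.
So R is a preorder.

Yes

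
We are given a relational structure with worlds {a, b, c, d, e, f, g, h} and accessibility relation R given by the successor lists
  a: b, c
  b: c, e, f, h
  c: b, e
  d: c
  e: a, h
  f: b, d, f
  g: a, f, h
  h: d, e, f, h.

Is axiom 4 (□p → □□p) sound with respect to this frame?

Axiom 4 corresponds to the accessibility relation being transitive.
Transitive: no — a R b and b R e, but not a R e.

No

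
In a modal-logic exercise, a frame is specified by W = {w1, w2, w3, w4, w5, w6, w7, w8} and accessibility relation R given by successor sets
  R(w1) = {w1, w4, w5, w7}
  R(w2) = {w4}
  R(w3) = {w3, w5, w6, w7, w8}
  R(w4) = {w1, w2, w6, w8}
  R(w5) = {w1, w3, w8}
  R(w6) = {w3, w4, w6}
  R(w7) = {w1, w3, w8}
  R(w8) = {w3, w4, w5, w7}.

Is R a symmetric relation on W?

Yes

Symmetric: yes — every pair in R has its reverse in R.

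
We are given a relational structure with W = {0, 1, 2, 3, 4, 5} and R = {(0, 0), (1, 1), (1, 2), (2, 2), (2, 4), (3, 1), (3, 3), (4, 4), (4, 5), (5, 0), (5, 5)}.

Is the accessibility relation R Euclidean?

Euclidean: no — 1 R 2 and 1 R 1, but not 2 R 1.

No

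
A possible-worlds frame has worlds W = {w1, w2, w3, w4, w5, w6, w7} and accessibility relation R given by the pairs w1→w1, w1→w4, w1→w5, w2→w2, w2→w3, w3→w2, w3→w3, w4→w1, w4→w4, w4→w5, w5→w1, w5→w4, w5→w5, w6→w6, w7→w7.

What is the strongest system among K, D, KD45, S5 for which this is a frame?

Serial (axiom D): yes — every world has a successor (e.g. w1 R w1).
Euclidean (axiom 5): yes — any two successors of a common world are R-related.
Transitive (axiom 4): yes — every two-step R-path is closed by a direct edge.
Reflexive (axiom T): yes — every world is R-related to itself.
So F validates K, D, KD45, S5. The strongest is S5.

S5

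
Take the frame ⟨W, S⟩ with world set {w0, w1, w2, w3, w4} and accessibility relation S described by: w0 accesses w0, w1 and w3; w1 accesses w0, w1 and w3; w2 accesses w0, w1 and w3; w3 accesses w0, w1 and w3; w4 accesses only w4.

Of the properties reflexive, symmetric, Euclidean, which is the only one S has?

Reflexive: no — w2 is not related to itself.
Symmetric: no — w2 S w0 but not w0 S w2.
Euclidean: yes — any two successors of a common world are S-related.
Only Euclidean holds.

Euclidean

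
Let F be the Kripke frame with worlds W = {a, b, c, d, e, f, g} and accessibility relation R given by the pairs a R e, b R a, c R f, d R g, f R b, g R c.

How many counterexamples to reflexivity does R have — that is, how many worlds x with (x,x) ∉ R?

Enumerating: a, b, c, d, e, f, g.

7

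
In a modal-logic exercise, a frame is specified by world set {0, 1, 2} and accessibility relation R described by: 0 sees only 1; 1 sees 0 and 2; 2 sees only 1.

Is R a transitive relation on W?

Transitive: no — 0 R 1 and 1 R 2, but not 0 R 2.

No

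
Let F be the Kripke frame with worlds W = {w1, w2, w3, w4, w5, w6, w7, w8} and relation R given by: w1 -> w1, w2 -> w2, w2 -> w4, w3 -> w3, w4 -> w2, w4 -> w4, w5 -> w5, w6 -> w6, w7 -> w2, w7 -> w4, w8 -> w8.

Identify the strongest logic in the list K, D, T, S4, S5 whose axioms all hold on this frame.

D

Serial (axiom D): yes — every world has a successor (e.g. w1 R w1).
Reflexive (axiom T): no — w7 is not related to itself.
Transitive (axiom 4): yes — every two-step R-path is closed by a direct edge.
Euclidean (axiom 5): yes — any two successors of a common world are R-related.
So F validates K, D; T would additionally require R to be reflexive. The strongest is D.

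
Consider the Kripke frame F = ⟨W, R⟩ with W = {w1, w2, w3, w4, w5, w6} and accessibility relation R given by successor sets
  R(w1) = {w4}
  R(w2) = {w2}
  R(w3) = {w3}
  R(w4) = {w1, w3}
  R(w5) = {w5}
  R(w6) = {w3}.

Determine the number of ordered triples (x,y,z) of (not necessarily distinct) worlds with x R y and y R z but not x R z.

3

Enumerating: (w1,w4,w1), (w1,w4,w3), (w4,w1,w4).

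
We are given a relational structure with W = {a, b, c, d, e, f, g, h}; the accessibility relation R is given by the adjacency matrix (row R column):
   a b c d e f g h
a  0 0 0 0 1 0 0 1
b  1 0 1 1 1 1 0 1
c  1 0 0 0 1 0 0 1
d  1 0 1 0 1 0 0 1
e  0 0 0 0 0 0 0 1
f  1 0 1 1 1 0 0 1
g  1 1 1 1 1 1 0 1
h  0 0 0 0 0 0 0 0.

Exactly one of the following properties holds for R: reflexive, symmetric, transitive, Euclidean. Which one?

Reflexive: no — a is not related to itself.
Symmetric: no — a R e but not e R a.
Transitive: yes — every two-step R-path is closed by a direct edge.
Euclidean: no — a R h and a R e, but not h R e.
Only transitive holds.

transitive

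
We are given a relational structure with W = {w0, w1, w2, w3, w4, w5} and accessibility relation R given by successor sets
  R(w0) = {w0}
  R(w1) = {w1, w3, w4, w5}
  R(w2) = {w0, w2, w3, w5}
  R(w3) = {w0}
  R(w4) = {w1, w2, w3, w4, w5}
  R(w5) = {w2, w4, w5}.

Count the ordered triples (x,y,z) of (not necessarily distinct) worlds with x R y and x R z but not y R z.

Enumerating: (w1,w3,w1), (w1,w3,w3), (w1,w3,w4), (w1,w3,w5), (w1,w5,w1), (w1,w5,w3), (w2,w0,w2), (w2,w0,w3), (w2,w0,w5), (w2,w3,w2), (w2,w3,w3), (w2,w3,w5), … and 13 more.
Total: 25.

25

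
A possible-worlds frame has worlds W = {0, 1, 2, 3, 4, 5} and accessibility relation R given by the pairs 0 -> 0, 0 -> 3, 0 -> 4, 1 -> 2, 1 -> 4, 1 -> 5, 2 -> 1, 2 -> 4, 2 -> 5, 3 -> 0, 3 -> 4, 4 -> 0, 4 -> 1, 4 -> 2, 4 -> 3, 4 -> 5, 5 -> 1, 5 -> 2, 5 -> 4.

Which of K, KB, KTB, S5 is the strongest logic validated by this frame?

Symmetric (axiom B): yes — every pair in R has its reverse in R.
Reflexive (axiom T): no — 1 is not related to itself.
Euclidean (axiom 5): no — 4 R 0 and 4 R 1, but not 0 R 1.
So F validates K, KB; KTB would additionally require R to be reflexive. The strongest is KB.

KB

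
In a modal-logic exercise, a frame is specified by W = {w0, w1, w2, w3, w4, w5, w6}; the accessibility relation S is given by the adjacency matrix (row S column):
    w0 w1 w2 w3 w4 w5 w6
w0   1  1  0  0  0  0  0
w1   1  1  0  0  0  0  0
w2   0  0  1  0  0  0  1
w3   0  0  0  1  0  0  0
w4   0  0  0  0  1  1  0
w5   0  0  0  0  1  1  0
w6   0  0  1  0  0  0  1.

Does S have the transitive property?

Transitive: yes — every two-step S-path is closed by a direct edge.

Yes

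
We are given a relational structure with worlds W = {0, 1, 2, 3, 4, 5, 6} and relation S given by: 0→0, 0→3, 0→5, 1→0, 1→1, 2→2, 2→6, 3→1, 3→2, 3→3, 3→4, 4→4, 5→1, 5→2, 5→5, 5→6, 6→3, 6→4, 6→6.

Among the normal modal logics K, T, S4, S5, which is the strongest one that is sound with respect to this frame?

Reflexive (axiom T): yes — every world is S-related to itself.
Transitive (axiom 4): no — 0 S 3 and 3 S 1, but not 0 S 1.
Euclidean (axiom 5): no — 0 S 3 and 0 S 5, but not 3 S 5.
So F validates K, T; S4 would additionally require S to be transitive. The strongest is T.

T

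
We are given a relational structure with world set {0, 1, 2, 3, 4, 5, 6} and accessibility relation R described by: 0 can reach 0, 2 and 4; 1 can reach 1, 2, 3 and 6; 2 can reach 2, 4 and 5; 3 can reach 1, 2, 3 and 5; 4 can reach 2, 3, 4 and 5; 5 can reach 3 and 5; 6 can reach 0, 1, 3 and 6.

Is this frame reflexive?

Yes

Reflexive: yes — every world is R-related to itself.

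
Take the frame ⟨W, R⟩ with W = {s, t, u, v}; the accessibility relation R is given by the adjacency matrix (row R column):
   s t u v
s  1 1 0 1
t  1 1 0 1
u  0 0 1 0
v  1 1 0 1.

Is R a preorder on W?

Reflexive: yes — every world is R-related to itself.
Transitive: yes — every two-step R-path is closed by a direct edge.
So R is a preorder.

Yes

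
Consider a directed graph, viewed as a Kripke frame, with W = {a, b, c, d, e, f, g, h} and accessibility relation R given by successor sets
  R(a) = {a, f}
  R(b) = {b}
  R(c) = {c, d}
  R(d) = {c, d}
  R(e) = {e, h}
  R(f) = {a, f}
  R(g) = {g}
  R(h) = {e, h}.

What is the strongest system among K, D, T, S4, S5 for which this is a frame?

S5

Serial (axiom D): yes — every world has a successor (e.g. a R a).
Reflexive (axiom T): yes — every world is R-related to itself.
Transitive (axiom 4): yes — every two-step R-path is closed by a direct edge.
Euclidean (axiom 5): yes — any two successors of a common world are R-related.
So F validates K, D, T, S4, S5. The strongest is S5.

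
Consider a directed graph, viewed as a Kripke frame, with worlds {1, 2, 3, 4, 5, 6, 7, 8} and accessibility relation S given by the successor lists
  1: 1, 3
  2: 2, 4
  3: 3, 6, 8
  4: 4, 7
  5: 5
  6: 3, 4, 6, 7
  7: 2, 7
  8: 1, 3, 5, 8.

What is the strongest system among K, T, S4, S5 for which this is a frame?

T

Reflexive (axiom T): yes — every world is S-related to itself.
Transitive (axiom 4): no — 1 S 3 and 3 S 6, but not 1 S 6.
Euclidean (axiom 5): no — 3 S 6 and 3 S 8, but not 6 S 8.
So F validates K, T; S4 would additionally require S to be transitive. The strongest is T.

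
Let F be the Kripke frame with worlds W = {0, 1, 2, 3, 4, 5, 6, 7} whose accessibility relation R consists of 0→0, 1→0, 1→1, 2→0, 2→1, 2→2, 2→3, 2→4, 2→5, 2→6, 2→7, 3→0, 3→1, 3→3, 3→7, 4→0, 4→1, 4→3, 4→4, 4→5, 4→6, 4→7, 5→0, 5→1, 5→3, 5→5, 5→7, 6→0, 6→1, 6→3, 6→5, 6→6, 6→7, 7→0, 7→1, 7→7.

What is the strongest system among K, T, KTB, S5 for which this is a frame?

T

Reflexive (axiom T): yes — every world is R-related to itself.
Symmetric (axiom B): no — 1 R 0 but not 0 R 1.
Euclidean (axiom 5): no — 2 R 0 and 2 R 1, but not 0 R 1.
So F validates K, T; KTB would additionally require R to be symmetric. The strongest is T.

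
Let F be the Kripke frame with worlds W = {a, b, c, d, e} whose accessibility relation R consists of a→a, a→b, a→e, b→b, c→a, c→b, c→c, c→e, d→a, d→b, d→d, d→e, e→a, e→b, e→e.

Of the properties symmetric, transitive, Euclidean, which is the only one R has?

Symmetric: no — a R b but not b R a.
Transitive: yes — every two-step R-path is closed by a direct edge.
Euclidean: no — a R b and a R e, but not b R e.
Only transitive holds.

transitive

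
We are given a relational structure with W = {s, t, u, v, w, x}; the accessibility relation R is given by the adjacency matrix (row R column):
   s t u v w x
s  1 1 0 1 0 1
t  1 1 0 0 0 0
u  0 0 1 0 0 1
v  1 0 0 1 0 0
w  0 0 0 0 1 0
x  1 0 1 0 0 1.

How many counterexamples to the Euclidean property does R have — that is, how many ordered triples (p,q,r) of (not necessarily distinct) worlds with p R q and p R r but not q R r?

8

Enumerating: (s,t,v), (s,t,x), (s,v,t), (s,v,x), (s,x,t), (s,x,v), (x,s,u), (x,u,s).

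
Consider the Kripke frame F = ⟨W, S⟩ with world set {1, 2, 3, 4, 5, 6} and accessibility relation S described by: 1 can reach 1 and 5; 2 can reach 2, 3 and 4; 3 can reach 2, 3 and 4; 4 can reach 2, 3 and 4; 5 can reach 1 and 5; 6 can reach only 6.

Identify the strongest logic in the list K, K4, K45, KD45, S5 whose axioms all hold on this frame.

S5

Transitive (axiom 4): yes — every two-step S-path is closed by a direct edge.
Euclidean (axiom 5): yes — any two successors of a common world are S-related.
Serial (axiom D): yes — every world has a successor (e.g. 1 S 1).
Reflexive (axiom T): yes — every world is S-related to itself.
So F validates K, K4, K45, KD45, S5. The strongest is S5.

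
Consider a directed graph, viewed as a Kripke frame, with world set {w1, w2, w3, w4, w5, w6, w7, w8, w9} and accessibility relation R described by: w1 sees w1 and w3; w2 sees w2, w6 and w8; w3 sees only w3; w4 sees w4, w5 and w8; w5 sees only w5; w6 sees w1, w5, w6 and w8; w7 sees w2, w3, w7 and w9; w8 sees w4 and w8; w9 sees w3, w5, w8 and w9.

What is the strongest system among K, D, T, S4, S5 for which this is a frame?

T

Serial (axiom D): yes — every world has a successor (e.g. w1 R w1).
Reflexive (axiom T): yes — every world is R-related to itself.
Transitive (axiom 4): no — w2 R w6 and w6 R w1, but not w2 R w1.
Euclidean (axiom 5): no — w2 R w8 and w2 R w6, but not w8 R w6.
So F validates K, D, T; S4 would additionally require R to be transitive. The strongest is T.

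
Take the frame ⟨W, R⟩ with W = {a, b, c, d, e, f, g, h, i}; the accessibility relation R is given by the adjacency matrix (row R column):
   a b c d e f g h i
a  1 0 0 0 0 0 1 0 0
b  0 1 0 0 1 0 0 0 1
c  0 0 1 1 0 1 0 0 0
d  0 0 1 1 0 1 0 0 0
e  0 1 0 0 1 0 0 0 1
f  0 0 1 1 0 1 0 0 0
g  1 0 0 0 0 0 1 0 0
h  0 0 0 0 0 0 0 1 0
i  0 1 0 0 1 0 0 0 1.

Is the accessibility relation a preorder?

Yes

Reflexive: yes — every world is R-related to itself.
Transitive: yes — every two-step R-path is closed by a direct edge.
So R is a preorder.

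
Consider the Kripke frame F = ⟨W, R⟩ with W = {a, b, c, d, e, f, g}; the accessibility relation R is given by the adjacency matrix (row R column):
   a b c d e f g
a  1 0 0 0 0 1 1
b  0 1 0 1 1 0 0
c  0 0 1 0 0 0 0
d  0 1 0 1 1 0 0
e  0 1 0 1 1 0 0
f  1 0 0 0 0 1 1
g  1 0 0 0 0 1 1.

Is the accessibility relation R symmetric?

Yes

Symmetric: yes — every pair in R has its reverse in R.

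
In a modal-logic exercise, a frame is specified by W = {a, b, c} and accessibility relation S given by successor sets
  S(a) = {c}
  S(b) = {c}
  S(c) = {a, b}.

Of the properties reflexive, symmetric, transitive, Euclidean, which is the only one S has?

Reflexive: no — a is not related to itself.
Symmetric: yes — every pair in S has its reverse in S.
Transitive: no — a S c and c S b, but not a S b.
Euclidean: no — c S a and c S b, but not a S b.
Only symmetric holds.

symmetric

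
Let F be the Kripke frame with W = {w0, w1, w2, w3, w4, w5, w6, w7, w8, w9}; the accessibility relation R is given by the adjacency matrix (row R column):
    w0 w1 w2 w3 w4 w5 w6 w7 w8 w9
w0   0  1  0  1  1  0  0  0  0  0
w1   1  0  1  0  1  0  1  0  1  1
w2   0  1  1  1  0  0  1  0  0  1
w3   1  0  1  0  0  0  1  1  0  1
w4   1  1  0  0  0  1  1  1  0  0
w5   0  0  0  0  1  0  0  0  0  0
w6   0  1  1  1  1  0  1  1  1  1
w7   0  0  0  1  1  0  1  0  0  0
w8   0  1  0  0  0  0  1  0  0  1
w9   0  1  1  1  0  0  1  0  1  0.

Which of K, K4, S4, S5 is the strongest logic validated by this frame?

K

Transitive (axiom 4): no — w0 R w1 and w1 R w2, but not w0 R w2.
Reflexive (axiom T): no — w0 is not related to itself.
Euclidean (axiom 5): no — w0 R w1 and w0 R w3, but not w1 R w3.
So F validates K; K4 would additionally require R to be transitive. The strongest is K.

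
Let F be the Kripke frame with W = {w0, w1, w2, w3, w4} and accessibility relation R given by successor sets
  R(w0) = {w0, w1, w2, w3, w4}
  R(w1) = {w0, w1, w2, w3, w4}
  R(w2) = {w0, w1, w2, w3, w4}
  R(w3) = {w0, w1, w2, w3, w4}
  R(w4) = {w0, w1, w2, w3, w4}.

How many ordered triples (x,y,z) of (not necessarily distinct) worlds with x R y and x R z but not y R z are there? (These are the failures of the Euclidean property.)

0

R is Euclidean; there are no such tuples.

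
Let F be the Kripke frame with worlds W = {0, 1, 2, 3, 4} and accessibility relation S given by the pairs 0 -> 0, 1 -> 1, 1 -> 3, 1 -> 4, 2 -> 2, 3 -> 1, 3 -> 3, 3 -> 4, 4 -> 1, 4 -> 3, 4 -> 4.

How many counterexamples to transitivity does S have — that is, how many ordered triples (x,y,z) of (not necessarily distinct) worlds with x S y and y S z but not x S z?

0

S is transitive; there are no such tuples.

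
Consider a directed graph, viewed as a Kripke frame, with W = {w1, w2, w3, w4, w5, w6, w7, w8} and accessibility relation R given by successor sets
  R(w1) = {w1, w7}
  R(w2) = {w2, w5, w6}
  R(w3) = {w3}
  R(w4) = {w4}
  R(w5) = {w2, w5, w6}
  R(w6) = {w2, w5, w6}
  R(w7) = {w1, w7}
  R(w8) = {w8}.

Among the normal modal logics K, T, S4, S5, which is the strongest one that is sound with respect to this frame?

S5

Reflexive (axiom T): yes — every world is R-related to itself.
Transitive (axiom 4): yes — every two-step R-path is closed by a direct edge.
Euclidean (axiom 5): yes — any two successors of a common world are R-related.
So F validates K, T, S4, S5. The strongest is S5.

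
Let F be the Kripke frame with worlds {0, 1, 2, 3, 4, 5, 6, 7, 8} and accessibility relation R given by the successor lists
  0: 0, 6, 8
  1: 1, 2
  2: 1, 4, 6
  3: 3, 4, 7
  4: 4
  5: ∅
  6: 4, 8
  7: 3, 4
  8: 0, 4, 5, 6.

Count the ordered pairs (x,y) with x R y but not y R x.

Enumerating: (0,6), (2,4), (2,6), (3,4), (6,4), (7,4), (8,4), (8,5).

8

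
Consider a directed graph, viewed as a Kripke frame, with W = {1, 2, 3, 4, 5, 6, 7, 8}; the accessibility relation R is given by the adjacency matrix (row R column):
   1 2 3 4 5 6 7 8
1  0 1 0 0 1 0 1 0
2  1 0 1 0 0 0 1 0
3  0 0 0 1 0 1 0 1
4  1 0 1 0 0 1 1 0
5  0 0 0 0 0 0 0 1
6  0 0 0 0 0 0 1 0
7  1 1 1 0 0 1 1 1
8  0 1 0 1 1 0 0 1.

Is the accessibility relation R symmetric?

No

Symmetric: no — 1 R 5 but not 5 R 1.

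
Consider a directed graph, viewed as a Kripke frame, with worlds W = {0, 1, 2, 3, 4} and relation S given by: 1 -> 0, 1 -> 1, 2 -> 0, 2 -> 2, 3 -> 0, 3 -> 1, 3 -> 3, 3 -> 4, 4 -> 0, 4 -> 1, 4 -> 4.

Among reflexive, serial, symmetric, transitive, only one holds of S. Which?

transitive

Reflexive: no — 0 is not related to itself.
Serial: no — 0 has no S-successor.
Symmetric: no — 1 S 0 but not 0 S 1.
Transitive: yes — every two-step S-path is closed by a direct edge.
Only transitive holds.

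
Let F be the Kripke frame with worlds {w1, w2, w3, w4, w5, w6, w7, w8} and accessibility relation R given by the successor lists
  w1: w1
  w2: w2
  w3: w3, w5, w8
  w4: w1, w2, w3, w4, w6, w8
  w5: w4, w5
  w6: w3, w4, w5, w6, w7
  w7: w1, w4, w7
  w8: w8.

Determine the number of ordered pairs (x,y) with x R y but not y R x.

12

Enumerating: (w3,w5), (w3,w8), (w4,w1), (w4,w2), (w4,w3), (w4,w8), (w5,w4), (w6,w3), (w6,w5), (w6,w7), (w7,w1), (w7,w4).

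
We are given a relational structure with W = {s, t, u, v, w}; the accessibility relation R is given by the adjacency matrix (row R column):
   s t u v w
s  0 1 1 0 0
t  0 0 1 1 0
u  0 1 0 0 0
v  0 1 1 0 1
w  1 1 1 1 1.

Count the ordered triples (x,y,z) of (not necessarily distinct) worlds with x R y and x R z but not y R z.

22

Enumerating: (s,t,t), (s,u,u), (t,u,u), (t,u,v), (t,v,v), (u,t,t), (v,t,t), (v,t,w), (v,u,u), (v,u,w), (w,s,s), (w,s,v), … and 10 more.
Total: 22.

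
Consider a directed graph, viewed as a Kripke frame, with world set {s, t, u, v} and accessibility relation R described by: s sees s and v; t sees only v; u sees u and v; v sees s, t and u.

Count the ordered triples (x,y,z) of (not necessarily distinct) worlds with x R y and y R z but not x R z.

Enumerating: (s,v,t), (s,v,u), (t,v,s), (t,v,t), (t,v,u), (u,v,s), (u,v,t), (v,s,v), (v,t,v), (v,u,v).

10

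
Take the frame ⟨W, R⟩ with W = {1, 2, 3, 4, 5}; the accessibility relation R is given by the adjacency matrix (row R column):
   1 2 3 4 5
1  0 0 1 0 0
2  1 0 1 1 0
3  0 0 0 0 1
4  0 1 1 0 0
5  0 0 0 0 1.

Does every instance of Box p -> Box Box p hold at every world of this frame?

No

By correspondence theory, 4 is valid on a frame iff R is transitive.
Transitive: no — 1 R 3 and 3 R 5, but not 1 R 5.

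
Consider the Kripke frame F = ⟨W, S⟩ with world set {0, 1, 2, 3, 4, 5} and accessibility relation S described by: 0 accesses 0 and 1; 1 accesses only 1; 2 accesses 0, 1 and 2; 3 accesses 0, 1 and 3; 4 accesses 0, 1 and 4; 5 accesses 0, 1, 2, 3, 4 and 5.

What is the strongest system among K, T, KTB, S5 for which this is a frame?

T

Reflexive (axiom T): yes — every world is S-related to itself.
Symmetric (axiom B): no — 0 S 1 but not 1 S 0.
Euclidean (axiom 5): no — 2 S 1 and 2 S 0, but not 1 S 0.
So F validates K, T; KTB would additionally require S to be symmetric. The strongest is T.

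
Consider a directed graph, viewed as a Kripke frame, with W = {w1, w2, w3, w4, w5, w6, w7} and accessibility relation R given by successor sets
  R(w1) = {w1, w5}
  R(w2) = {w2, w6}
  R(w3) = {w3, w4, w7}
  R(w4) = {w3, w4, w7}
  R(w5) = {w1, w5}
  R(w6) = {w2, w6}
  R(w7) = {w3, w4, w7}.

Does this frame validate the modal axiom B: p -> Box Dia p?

The schema B characterises exactly the symmetric frames.
Symmetric: yes — every pair in R has its reverse in R.

Yes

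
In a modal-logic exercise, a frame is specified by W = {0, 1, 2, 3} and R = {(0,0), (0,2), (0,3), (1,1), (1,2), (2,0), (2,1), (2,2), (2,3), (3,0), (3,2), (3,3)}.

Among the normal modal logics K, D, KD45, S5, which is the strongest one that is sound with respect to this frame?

Serial (axiom D): yes — every world has a successor (e.g. 0 R 0).
Euclidean (axiom 5): no — 2 R 0 and 2 R 1, but not 0 R 1.
Transitive (axiom 4): no — 0 R 2 and 2 R 1, but not 0 R 1.
Reflexive (axiom T): yes — every world is R-related to itself.
So F validates K, D; KD45 would additionally require R to be Euclidean and transitive. The strongest is D.

D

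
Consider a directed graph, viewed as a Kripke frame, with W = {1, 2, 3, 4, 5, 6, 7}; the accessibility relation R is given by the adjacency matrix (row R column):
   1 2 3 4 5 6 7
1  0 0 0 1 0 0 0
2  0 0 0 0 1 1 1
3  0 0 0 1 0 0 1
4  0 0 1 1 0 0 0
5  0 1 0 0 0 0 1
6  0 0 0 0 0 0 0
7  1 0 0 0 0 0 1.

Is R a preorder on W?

Reflexive: no — 1 is not related to itself.
Transitive: no — 1 R 4 and 4 R 3, but not 1 R 3.
So R is not a preorder.

No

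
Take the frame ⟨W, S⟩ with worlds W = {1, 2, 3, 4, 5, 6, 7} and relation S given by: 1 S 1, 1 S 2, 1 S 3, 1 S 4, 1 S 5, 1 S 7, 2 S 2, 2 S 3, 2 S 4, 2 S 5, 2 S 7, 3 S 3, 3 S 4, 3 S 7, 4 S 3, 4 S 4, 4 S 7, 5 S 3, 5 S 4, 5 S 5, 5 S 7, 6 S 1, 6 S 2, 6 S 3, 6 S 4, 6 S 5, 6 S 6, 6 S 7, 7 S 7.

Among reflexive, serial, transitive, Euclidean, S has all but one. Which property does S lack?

Euclidean

Reflexive: yes — every world is S-related to itself.
Serial: yes — every world has a successor (e.g. 1 S 1).
Transitive: yes — every two-step S-path is closed by a direct edge.
Euclidean: no — 1 S 3 and 1 S 2, but not 3 S 2.
Only Euclidean fails.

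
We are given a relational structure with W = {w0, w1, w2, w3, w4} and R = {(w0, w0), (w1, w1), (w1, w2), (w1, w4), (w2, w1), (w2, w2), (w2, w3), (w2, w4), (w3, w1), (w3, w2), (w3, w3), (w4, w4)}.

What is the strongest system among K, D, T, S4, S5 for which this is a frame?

Serial (axiom D): yes — every world has a successor (e.g. w0 R w0).
Reflexive (axiom T): yes — every world is R-related to itself.
Transitive (axiom 4): no — w1 R w2 and w2 R w3, but not w1 R w3.
Euclidean (axiom 5): no — w1 R w4 and w1 R w2, but not w4 R w2.
So F validates K, D, T; S4 would additionally require R to be transitive. The strongest is T.

T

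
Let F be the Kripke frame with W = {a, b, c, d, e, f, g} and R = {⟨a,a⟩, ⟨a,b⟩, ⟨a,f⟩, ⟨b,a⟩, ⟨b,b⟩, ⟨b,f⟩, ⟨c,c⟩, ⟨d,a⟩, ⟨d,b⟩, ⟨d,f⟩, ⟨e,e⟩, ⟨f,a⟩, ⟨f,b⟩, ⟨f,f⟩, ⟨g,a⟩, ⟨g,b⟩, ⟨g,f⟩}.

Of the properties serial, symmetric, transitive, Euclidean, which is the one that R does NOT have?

symmetric

Serial: yes — every world has a successor (e.g. a R a).
Symmetric: no — d R a but not a R d.
Transitive: yes — every two-step R-path is closed by a direct edge.
Euclidean: yes — any two successors of a common world are R-related.
Only symmetric fails.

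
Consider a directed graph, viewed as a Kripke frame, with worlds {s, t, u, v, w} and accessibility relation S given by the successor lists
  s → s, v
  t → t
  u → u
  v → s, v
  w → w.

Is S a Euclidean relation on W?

Euclidean: yes — any two successors of a common world are S-related.

Yes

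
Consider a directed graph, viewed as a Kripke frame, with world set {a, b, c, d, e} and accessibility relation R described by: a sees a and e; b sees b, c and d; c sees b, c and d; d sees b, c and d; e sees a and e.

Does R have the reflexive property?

Reflexive: yes — every world is R-related to itself.

Yes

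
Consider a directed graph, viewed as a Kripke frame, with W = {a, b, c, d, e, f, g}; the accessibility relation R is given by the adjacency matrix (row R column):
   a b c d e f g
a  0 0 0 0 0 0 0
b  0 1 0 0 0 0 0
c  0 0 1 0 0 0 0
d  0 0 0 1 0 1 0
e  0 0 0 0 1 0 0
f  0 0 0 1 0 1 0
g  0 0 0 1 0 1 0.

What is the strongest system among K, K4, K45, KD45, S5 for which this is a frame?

Transitive (axiom 4): yes — every two-step R-path is closed by a direct edge.
Euclidean (axiom 5): yes — any two successors of a common world are R-related.
Serial (axiom D): no — a has no R-successor.
Reflexive (axiom T): no — a is not related to itself.
So F validates K, K4, K45; KD45 would additionally require R to be serial. The strongest is K45.

K45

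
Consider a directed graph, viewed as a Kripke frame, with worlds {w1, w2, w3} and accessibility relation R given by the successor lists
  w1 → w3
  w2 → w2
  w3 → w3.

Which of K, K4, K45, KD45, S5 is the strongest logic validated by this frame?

KD45

Transitive (axiom 4): yes — every two-step R-path is closed by a direct edge.
Euclidean (axiom 5): yes — any two successors of a common world are R-related.
Serial (axiom D): yes — every world has a successor (e.g. w1 R w3).
Reflexive (axiom T): no — w1 is not related to itself.
So F validates K, K4, K45, KD45; S5 would additionally require R to be reflexive. The strongest is KD45.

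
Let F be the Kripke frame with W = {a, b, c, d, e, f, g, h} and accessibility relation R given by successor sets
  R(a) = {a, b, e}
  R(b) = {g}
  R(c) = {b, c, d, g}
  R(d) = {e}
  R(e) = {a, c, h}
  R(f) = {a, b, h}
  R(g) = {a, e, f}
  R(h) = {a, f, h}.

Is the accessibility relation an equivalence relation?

No

Reflexive: no — b is not related to itself.
Symmetric: no — a R b but not b R a.
Transitive: no — a R b and b R g, but not a R g.
So R is not an equivalence relation.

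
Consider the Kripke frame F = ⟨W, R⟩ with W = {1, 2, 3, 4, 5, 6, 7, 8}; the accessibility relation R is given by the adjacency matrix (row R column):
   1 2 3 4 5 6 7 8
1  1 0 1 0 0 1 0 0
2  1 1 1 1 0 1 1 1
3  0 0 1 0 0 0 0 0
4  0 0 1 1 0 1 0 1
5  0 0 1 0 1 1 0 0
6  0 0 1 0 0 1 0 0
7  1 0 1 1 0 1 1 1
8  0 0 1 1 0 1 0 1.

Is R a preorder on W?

Yes

Reflexive: yes — every world is R-related to itself.
Transitive: yes — every two-step R-path is closed by a direct edge.
So R is a preorder.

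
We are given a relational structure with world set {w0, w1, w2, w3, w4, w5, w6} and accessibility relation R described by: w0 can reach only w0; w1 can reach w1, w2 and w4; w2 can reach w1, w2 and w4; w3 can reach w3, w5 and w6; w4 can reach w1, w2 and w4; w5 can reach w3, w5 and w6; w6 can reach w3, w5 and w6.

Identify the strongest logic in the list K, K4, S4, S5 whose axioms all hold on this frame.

S5

Transitive (axiom 4): yes — every two-step R-path is closed by a direct edge.
Reflexive (axiom T): yes — every world is R-related to itself.
Euclidean (axiom 5): yes — any two successors of a common world are R-related.
So F validates K, K4, S4, S5. The strongest is S5.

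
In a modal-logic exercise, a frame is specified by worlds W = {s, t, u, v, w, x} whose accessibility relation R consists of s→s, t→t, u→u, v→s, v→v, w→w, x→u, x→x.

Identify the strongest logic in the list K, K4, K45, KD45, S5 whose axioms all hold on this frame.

K4

Transitive (axiom 4): yes — every two-step R-path is closed by a direct edge.
Euclidean (axiom 5): no — v R s and v R v, but not s R v.
Serial (axiom D): yes — every world has a successor (e.g. s R s).
Reflexive (axiom T): yes — every world is R-related to itself.
So F validates K, K4; K45 would additionally require R to be Euclidean. The strongest is K4.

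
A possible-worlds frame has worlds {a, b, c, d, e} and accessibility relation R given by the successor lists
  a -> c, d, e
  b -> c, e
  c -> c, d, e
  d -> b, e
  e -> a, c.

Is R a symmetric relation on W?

No

Symmetric: no — a R c but not c R a.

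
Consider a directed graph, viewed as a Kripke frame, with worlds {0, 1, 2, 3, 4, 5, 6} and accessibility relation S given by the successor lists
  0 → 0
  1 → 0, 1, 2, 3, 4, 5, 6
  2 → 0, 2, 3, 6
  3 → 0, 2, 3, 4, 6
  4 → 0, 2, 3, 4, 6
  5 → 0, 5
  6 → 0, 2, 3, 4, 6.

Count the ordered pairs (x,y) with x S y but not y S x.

Enumerating: (1,0), (1,2), (1,3), (1,4), (1,5), (1,6), (2,0), (3,0), (4,0), (4,2), (5,0), (6,0).

12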